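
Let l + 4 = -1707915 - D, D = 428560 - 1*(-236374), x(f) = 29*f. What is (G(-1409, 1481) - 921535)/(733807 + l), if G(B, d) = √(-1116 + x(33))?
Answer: 921535/1639046 - I*√159/1639046 ≈ 0.56224 - 7.6932e-6*I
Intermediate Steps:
D = 664934 (D = 428560 + 236374 = 664934)
G(B, d) = I*√159 (G(B, d) = √(-1116 + 29*33) = √(-1116 + 957) = √(-159) = I*√159)
l = -2372853 (l = -4 + (-1707915 - 1*664934) = -4 + (-1707915 - 664934) = -4 - 2372849 = -2372853)
(G(-1409, 1481) - 921535)/(733807 + l) = (I*√159 - 921535)/(733807 - 2372853) = (-921535 + I*√159)/(-1639046) = (-921535 + I*√159)*(-1/1639046) = 921535/1639046 - I*√159/1639046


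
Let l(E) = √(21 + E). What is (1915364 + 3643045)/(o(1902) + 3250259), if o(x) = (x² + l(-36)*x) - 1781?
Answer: 706749851547/873021042496 - 195779517*I*√15/873021042496 ≈ 0.80954 - 0.00086854*I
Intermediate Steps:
o(x) = -1781 + x² + I*x*√15 (o(x) = (x² + √(21 - 36)*x) - 1781 = (x² + √(-15)*x) - 1781 = (x² + (I*√15)*x) - 1781 = (x² + I*x*√15) - 1781 = -1781 + x² + I*x*√15)
(1915364 + 3643045)/(o(1902) + 3250259) = (1915364 + 3643045)/((-1781 + 1902² + I*1902*√15) + 3250259) = 5558409/((-1781 + 3617604 + 1902*I*√15) + 3250259) = 5558409/((3615823 + 1902*I*√15) + 3250259) = 5558409/(6866082 + 1902*I*√15)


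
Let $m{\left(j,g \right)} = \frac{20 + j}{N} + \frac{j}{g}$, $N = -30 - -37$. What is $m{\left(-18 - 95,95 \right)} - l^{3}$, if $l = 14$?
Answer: $- \frac{1834386}{665} \approx -2758.5$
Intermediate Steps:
$N = 7$ ($N = -30 + 37 = 7$)
$m{\left(j,g \right)} = \frac{20}{7} + \frac{j}{7} + \frac{j}{g}$ ($m{\left(j,g \right)} = \frac{20 + j}{7} + \frac{j}{g} = \left(20 + j\right) \frac{1}{7} + \frac{j}{g} = \left(\frac{20}{7} + \frac{j}{7}\right) + \frac{j}{g} = \frac{20}{7} + \frac{j}{7} + \frac{j}{g}$)
$m{\left(-18 - 95,95 \right)} - l^{3} = \frac{\left(-18 - 95\right) + \frac{1}{7} \cdot 95 \left(20 - 113\right)}{95} - 14^{3} = \frac{\left(-18 - 95\right) + \frac{1}{7} \cdot 95 \left(20 - 113\right)}{95} - 2744 = \frac{-113 + \frac{1}{7} \cdot 95 \left(20 - 113\right)}{95} - 2744 = \frac{-113 + \frac{1}{7} \cdot 95 \left(-93\right)}{95} - 2744 = \frac{-113 - \frac{8835}{7}}{95} - 2744 = \frac{1}{95} \left(- \frac{9626}{7}\right) - 2744 = - \frac{9626}{665} - 2744 = - \frac{1834386}{665}$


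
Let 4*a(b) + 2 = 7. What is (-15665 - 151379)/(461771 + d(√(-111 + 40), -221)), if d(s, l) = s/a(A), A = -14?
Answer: -1928401873100/5330811412161 + 3340880*I*√71/5330811412161 ≈ -0.36175 + 5.2808e-6*I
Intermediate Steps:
a(b) = 5/4 (a(b) = -½ + (¼)*7 = -½ + 7/4 = 5/4)
d(s, l) = 4*s/5 (d(s, l) = s/(5/4) = s*(⅘) = 4*s/5)
(-15665 - 151379)/(461771 + d(√(-111 + 40), -221)) = (-15665 - 151379)/(461771 + 4*√(-111 + 40)/5) = -167044/(461771 + 4*√(-71)/5) = -167044/(461771 + 4*(I*√71)/5) = -167044/(461771 + 4*I*√71/5)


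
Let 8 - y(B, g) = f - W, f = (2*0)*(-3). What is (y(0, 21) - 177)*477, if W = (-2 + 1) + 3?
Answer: -79659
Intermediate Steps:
f = 0 (f = 0*(-3) = 0)
W = 2 (W = -1 + 3 = 2)
y(B, g) = 10 (y(B, g) = 8 - (0 - 1*2) = 8 - (0 - 2) = 8 - 1*(-2) = 8 + 2 = 10)
(y(0, 21) - 177)*477 = (10 - 177)*477 = -167*477 = -79659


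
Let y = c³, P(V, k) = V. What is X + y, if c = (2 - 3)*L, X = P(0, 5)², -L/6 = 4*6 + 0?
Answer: 2985984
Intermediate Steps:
L = -144 (L = -6*(4*6 + 0) = -6*(24 + 0) = -6*24 = -144)
X = 0 (X = 0² = 0)
c = 144 (c = (2 - 3)*(-144) = -1*(-144) = 144)
y = 2985984 (y = 144³ = 2985984)
X + y = 0 + 2985984 = 2985984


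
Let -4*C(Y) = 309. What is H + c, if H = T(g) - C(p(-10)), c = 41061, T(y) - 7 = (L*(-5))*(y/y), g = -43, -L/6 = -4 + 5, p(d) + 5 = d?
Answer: 164701/4 ≈ 41175.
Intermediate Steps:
p(d) = -5 + d
L = -6 (L = -6*(-4 + 5) = -6*1 = -6)
C(Y) = -309/4 (C(Y) = -1/4*309 = -309/4)
T(y) = 37 (T(y) = 7 + (-6*(-5))*(y/y) = 7 + 30*1 = 7 + 30 = 37)
H = 457/4 (H = 37 - 1*(-309/4) = 37 + 309/4 = 457/4 ≈ 114.25)
H + c = 457/4 + 41061 = 164701/4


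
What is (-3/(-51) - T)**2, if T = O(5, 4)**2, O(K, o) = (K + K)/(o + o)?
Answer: 167281/73984 ≈ 2.2610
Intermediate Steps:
O(K, o) = K/o (O(K, o) = (2*K)/((2*o)) = (2*K)*(1/(2*o)) = K/o)
T = 25/16 (T = (5/4)**2 = 25/16 ≈ 1.5625)
(-3/(-51) - T)**2 = (-3/(-51) - 1*25/16)**2 = (-3*(-1/51) - 25/16)**2 = (1/17 - 25/16)**2 = (-409/272)**2 = 167281/73984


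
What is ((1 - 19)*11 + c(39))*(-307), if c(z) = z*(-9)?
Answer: 168543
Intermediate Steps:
c(z) = -9*z
((1 - 19)*11 + c(39))*(-307) = ((1 - 19)*11 - 9*39)*(-307) = (-18*11 - 351)*(-307) = (-198 - 351)*(-307) = -549*(-307) = 168543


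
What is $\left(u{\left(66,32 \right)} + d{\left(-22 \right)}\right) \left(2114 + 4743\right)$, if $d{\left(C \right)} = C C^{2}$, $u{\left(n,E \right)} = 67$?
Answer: $-72553917$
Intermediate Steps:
$d{\left(C \right)} = C^{3}$
$\left(u{\left(66,32 \right)} + d{\left(-22 \right)}\right) \left(2114 + 4743\right) = \left(67 + \left(-22\right)^{3}\right) \left(2114 + 4743\right) = \left(67 - 10648\right) 6857 = \left(-10581\right) 6857 = -72553917$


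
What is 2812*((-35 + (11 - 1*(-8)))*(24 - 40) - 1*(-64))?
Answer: 899840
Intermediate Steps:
2812*((-35 + (11 - 1*(-8)))*(24 - 40) - 1*(-64)) = 2812*((-35 + (11 + 8))*(-16) + 64) = 2812*((-35 + 19)*(-16) + 64) = 2812*(-16*(-16) + 64) = 2812*(256 + 64) = 2812*320 = 899840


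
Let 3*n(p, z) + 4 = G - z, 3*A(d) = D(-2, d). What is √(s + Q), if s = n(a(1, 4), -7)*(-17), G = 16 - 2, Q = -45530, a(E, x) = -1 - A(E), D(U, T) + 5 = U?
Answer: I*√410637/3 ≈ 213.6*I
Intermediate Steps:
D(U, T) = -5 + U
A(d) = -7/3 (A(d) = (-5 - 2)/3 = (⅓)*(-7) = -7/3)
a(E, x) = 4/3 (a(E, x) = -1 - 1*(-7/3) = -1 + 7/3 = 4/3)
G = 14
n(p, z) = 10/3 - z/3 (n(p, z) = -4/3 + (14 - z)/3 = -4/3 + (14/3 - z/3) = 10/3 - z/3)
s = -289/3 (s = (10/3 - ⅓*(-7))*(-17) = (10/3 + 7/3)*(-17) = (17/3)*(-17) = -289/3 ≈ -96.333)
√(s + Q) = √(-289/3 - 45530) = √(-136879/3) = I*√410637/3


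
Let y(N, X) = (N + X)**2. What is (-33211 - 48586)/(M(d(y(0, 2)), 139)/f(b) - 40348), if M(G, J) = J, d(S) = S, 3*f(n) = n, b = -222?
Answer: 6052978/2985891 ≈ 2.0272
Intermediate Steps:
f(n) = n/3
(-33211 - 48586)/(M(d(y(0, 2)), 139)/f(b) - 40348) = (-33211 - 48586)/(139/(((1/3)*(-222))) - 40348) = -81797/(139/(-74) - 40348) = -81797/(139*(-1/74) - 40348) = -81797/(-139/74 - 40348) = -81797/(-2985891/74) = -81797*(-74/2985891) = 6052978/2985891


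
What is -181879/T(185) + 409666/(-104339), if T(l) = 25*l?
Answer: -20871778231/482567875 ≈ -43.251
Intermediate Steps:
-181879/T(185) + 409666/(-104339) = -181879/(25*185) + 409666/(-104339) = -181879/4625 + 409666*(-1/104339) = -181879*1/4625 - 409666/104339 = -181879/4625 - 409666/104339 = -20871778231/482567875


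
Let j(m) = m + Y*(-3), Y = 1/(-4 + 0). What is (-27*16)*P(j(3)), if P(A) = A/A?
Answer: -432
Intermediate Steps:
Y = -¼ (Y = 1/(-4) = -¼ ≈ -0.25000)
j(m) = ¾ + m (j(m) = m - ¼*(-3) = m + ¾ = ¾ + m)
P(A) = 1
(-27*16)*P(j(3)) = -27*16*1 = -432*1 = -432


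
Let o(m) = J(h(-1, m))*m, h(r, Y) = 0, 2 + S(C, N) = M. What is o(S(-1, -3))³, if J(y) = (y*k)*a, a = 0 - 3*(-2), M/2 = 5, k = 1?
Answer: 0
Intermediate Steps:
M = 10 (M = 2*5 = 10)
a = 6 (a = 0 + 6 = 6)
S(C, N) = 8 (S(C, N) = -2 + 10 = 8)
J(y) = 6*y (J(y) = (y*1)*6 = y*6 = 6*y)
o(m) = 0 (o(m) = (6*0)*m = 0*m = 0)
o(S(-1, -3))³ = 0³ = 0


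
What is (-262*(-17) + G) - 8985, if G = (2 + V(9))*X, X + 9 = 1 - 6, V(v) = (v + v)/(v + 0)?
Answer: -4587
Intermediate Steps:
V(v) = 2 (V(v) = (2*v)/v = 2)
X = -14 (X = -9 + (1 - 6) = -9 - 5 = -14)
G = -56 (G = (2 + 2)*(-14) = 4*(-14) = -56)
(-262*(-17) + G) - 8985 = (-262*(-17) - 56) - 8985 = (4454 - 56) - 8985 = 4398 - 8985 = -4587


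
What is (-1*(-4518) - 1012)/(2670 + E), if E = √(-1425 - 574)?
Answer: 9361020/7130899 - 3506*I*√1999/7130899 ≈ 1.3127 - 0.021982*I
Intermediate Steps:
E = I*√1999 (E = √(-1999) = I*√1999 ≈ 44.71*I)
(-1*(-4518) - 1012)/(2670 + E) = (-1*(-4518) - 1012)/(2670 + I*√1999) = (4518 - 1012)/(2670 + I*√1999) = 3506/(2670 + I*√1999)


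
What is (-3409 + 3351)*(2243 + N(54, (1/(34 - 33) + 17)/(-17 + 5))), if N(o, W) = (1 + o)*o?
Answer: -302354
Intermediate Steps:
N(o, W) = o*(1 + o)
(-3409 + 3351)*(2243 + N(54, (1/(34 - 33) + 17)/(-17 + 5))) = (-3409 + 3351)*(2243 + 54*(1 + 54)) = -58*(2243 + 54*55) = -58*(2243 + 2970) = -58*5213 = -302354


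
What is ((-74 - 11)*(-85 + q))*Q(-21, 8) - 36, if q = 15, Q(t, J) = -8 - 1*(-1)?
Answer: -41686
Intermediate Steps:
Q(t, J) = -7 (Q(t, J) = -8 + 1 = -7)
((-74 - 11)*(-85 + q))*Q(-21, 8) - 36 = ((-74 - 11)*(-85 + 15))*(-7) - 36 = -85*(-70)*(-7) - 36 = 5950*(-7) - 36 = -41650 - 36 = -41686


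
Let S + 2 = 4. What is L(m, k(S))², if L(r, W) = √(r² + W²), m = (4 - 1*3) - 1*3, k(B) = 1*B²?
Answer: 20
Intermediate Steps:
S = 2 (S = -2 + 4 = 2)
k(B) = B²
m = -2 (m = (4 - 3) - 3 = 1 - 3 = -2)
L(r, W) = √(W² + r²)
L(m, k(S))² = (√((2²)² + (-2)²))² = (√(4² + 4))² = (√(16 + 4))² = (√20)² = (2*√5)² = 20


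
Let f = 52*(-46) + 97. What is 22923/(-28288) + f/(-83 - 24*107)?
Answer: 4152087/74991488 ≈ 0.055367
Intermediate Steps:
f = -2295 (f = -2392 + 97 = -2295)
22923/(-28288) + f/(-83 - 24*107) = 22923/(-28288) - 2295/(-83 - 24*107) = 22923*(-1/28288) - 2295/(-83 - 2568) = -22923/28288 - 2295/(-2651) = -22923/28288 - 2295*(-1/2651) = -22923/28288 + 2295/2651 = 4152087/74991488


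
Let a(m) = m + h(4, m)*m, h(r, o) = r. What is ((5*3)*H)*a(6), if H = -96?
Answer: -43200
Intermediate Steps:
a(m) = 5*m (a(m) = m + 4*m = 5*m)
((5*3)*H)*a(6) = ((5*3)*(-96))*(5*6) = (15*(-96))*30 = -1440*30 = -43200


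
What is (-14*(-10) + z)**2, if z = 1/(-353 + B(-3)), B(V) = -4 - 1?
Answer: 2511914161/128164 ≈ 19599.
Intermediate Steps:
B(V) = -5
z = -1/358 (z = 1/(-353 - 5) = 1/(-358) = -1/358 ≈ -0.0027933)
(-14*(-10) + z)**2 = (-14*(-10) - 1/358)**2 = (140 - 1/358)**2 = (50119/358)**2 = 2511914161/128164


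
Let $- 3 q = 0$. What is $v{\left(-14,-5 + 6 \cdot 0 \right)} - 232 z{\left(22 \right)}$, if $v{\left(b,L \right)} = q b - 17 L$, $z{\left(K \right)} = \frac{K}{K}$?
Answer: $-147$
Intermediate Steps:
$q = 0$ ($q = \left(- \frac{1}{3}\right) 0 = 0$)
$z{\left(K \right)} = 1$
$v{\left(b,L \right)} = - 17 L$ ($v{\left(b,L \right)} = 0 b - 17 L = 0 - 17 L = - 17 L$)
$v{\left(-14,-5 + 6 \cdot 0 \right)} - 232 z{\left(22 \right)} = - 17 \left(-5 + 6 \cdot 0\right) - 232 = - 17 \left(-5 + 0\right) - 232 = \left(-17\right) \left(-5\right) - 232 = 85 - 232 = -147$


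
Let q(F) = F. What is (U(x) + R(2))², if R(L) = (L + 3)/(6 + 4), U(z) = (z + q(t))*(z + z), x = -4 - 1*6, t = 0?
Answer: 160801/4 ≈ 40200.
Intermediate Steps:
x = -10 (x = -4 - 6 = -10)
U(z) = 2*z² (U(z) = (z + 0)*(z + z) = z*(2*z) = 2*z²)
R(L) = 3/10 + L/10 (R(L) = (3 + L)/10 = (3 + L)*(⅒) = 3/10 + L/10)
(U(x) + R(2))² = (2*(-10)² + (3/10 + (⅒)*2))² = (2*100 + (3/10 + ⅕))² = (200 + ½)² = (401/2)² = 160801/4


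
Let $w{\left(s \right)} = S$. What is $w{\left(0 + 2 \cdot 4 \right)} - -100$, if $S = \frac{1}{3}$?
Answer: $\frac{301}{3} \approx 100.33$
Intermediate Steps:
$S = \frac{1}{3} \approx 0.33333$
$w{\left(s \right)} = \frac{1}{3}$
$w{\left(0 + 2 \cdot 4 \right)} - -100 = \frac{1}{3} - -100 = \frac{1}{3} + 100 = \frac{301}{3}$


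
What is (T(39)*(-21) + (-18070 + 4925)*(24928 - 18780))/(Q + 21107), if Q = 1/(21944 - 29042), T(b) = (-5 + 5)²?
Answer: -2164634472/565349 ≈ -3828.8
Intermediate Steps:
T(b) = 0 (T(b) = 0² = 0)
Q = -1/7098 (Q = 1/(-7098) = -1/7098 ≈ -0.00014088)
(T(39)*(-21) + (-18070 + 4925)*(24928 - 18780))/(Q + 21107) = (0*(-21) + (-18070 + 4925)*(24928 - 18780))/(-1/7098 + 21107) = (0 - 13145*6148)/(149817485/7098) = (0 - 80815460)*(7098/149817485) = -80815460*7098/149817485 = -2164634472/565349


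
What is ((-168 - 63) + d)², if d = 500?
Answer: 72361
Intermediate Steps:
((-168 - 63) + d)² = ((-168 - 63) + 500)² = (-231 + 500)² = 269² = 72361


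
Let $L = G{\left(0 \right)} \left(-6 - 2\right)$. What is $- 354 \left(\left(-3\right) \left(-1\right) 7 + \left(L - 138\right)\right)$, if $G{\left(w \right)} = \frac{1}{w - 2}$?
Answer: $40002$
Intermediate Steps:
$G{\left(w \right)} = \frac{1}{-2 + w}$
$L = 4$ ($L = \frac{-6 - 2}{-2 + 0} = \frac{1}{-2} \left(-8\right) = \left(- \frac{1}{2}\right) \left(-8\right) = 4$)
$- 354 \left(\left(-3\right) \left(-1\right) 7 + \left(L - 138\right)\right) = - 354 \left(\left(-3\right) \left(-1\right) 7 + \left(4 - 138\right)\right) = - 354 \left(3 \cdot 7 + \left(4 - 138\right)\right) = - 354 \left(21 - 134\right) = \left(-354\right) \left(-113\right) = 40002$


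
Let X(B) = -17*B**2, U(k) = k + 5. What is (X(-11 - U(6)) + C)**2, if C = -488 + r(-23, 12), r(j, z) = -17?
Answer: 76265289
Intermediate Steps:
U(k) = 5 + k
C = -505 (C = -488 - 17 = -505)
(X(-11 - U(6)) + C)**2 = (-17*(-11 - (5 + 6))**2 - 505)**2 = (-17*(-11 - 1*11)**2 - 505)**2 = (-17*(-11 - 11)**2 - 505)**2 = (-17*(-22)**2 - 505)**2 = (-17*484 - 505)**2 = (-8228 - 505)**2 = (-8733)**2 = 76265289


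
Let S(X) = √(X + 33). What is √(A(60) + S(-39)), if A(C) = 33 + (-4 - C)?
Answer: √(-31 + I*√6) ≈ 0.2198 + 5.5721*I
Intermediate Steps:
S(X) = √(33 + X)
A(C) = 29 - C
√(A(60) + S(-39)) = √((29 - 1*60) + √(33 - 39)) = √((29 - 60) + √(-6)) = √(-31 + I*√6)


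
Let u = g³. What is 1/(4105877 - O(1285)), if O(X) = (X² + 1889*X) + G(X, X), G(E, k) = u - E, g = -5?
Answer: 1/28697 ≈ 3.4847e-5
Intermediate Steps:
u = -125 (u = (-5)³ = -125)
G(E, k) = -125 - E
O(X) = -125 + X² + 1888*X (O(X) = (X² + 1889*X) + (-125 - X) = -125 + X² + 1888*X)
1/(4105877 - O(1285)) = 1/(4105877 - (-125 + 1285² + 1888*1285)) = 1/(4105877 - (-125 + 1651225 + 2426080)) = 1/(4105877 - 1*4077180) = 1/(4105877 - 4077180) = 1/28697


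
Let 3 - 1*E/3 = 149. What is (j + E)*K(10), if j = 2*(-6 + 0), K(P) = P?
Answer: -4500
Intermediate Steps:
E = -438 (E = 9 - 3*149 = 9 - 447 = -438)
j = -12 (j = 2*(-6) = -12)
(j + E)*K(10) = (-12 - 438)*10 = -450*10 = -4500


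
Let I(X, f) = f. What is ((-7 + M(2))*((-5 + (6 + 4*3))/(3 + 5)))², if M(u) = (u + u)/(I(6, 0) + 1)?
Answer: 1521/64 ≈ 23.766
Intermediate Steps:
M(u) = 2*u (M(u) = (u + u)/(0 + 1) = (2*u)/1 = (2*u)*1 = 2*u)
((-7 + M(2))*((-5 + (6 + 4*3))/(3 + 5)))² = ((-7 + 2*2)*((-5 + (6 + 4*3))/(3 + 5)))² = ((-7 + 4)*((-5 + (6 + 12))/8))² = (-3*(-5 + 18)/8)² = (-39/8)² = 1521/64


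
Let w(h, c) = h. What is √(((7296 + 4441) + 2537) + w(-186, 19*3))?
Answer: 2*√3522 ≈ 118.69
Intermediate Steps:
√(((7296 + 4441) + 2537) + w(-186, 19*3)) = √(((7296 + 4441) + 2537) - 186) = √((11737 + 2537) - 186) = √(14274 - 186) = √14088 = 2*√3522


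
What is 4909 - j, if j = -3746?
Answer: 8655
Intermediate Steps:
4909 - j = 4909 - 1*(-3746) = 4909 + 3746 = 8655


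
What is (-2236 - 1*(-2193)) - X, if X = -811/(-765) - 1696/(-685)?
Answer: -975442/20961 ≈ -46.536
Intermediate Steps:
X = 74119/20961 (X = -811*(-1/765) - 1696*(-1/685) = 811/765 + 1696/685 = 74119/20961 ≈ 3.5360)
(-2236 - 1*(-2193)) - X = (-2236 - 1*(-2193)) - 1*74119/20961 = (-2236 + 2193) - 74119/20961 = -43 - 74119/20961 = -975442/20961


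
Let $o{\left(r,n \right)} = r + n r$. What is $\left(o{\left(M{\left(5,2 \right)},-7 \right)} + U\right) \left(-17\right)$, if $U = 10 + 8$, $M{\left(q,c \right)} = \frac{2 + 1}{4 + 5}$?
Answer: $-272$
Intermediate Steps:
$M{\left(q,c \right)} = \frac{1}{3}$ ($M{\left(q,c \right)} = \frac{3}{9} = 3 \cdot \frac{1}{9} = \frac{1}{3}$)
$U = 18$
$\left(o{\left(M{\left(5,2 \right)},-7 \right)} + U\right) \left(-17\right) = \left(\frac{1 - 7}{3} + 18\right) \left(-17\right) = \left(\frac{1}{3} \left(-6\right) + 18\right) \left(-17\right) = \left(-2 + 18\right) \left(-17\right) = 16 \left(-17\right) = -272$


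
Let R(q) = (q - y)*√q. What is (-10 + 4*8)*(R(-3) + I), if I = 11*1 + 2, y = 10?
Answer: 286 - 286*I*√3 ≈ 286.0 - 495.37*I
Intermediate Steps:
R(q) = √q*(-10 + q) (R(q) = (q - 1*10)*√q = (q - 10)*√q = (-10 + q)*√q = √q*(-10 + q))
I = 13 (I = 11 + 2 = 13)
(-10 + 4*8)*(R(-3) + I) = (-10 + 4*8)*(√(-3)*(-10 - 3) + 13) = (-10 + 32)*((I*√3)*(-13) + 13) = 22*(-13*I*√3 + 13) = 22*(13 - 13*I*√3) = 286 - 286*I*√3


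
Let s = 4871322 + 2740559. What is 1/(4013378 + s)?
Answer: 1/11625259 ≈ 8.6020e-8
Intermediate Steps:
s = 7611881
1/(4013378 + s) = 1/(4013378 + 7611881) = 1/11625259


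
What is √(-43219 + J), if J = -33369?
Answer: 2*I*√19147 ≈ 276.75*I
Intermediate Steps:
√(-43219 + J) = √(-43219 - 33369) = √(-76588) = 2*I*√19147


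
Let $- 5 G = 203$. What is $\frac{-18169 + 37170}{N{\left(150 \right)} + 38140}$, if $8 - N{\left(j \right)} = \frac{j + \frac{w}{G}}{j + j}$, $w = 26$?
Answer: $\frac{57858045}{116159144} \approx 0.49809$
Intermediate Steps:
$G = - \frac{203}{5}$ ($G = \left(- \frac{1}{5}\right) 203 = - \frac{203}{5} \approx -40.6$)
$N{\left(j \right)} = 8 - \frac{- \frac{130}{203} + j}{2 j}$ ($N{\left(j \right)} = 8 - \frac{j + \frac{26}{- \frac{203}{5}}}{j + j} = 8 - \frac{j + 26 \left(- \frac{5}{203}\right)}{2 j} = 8 - \left(j - \frac{130}{203}\right) \frac{1}{2 j} = 8 - \left(- \frac{130}{203} + j\right) \frac{1}{2 j} = 8 - \frac{- \frac{130}{203} + j}{2 j}$)
$\frac{-18169 + 37170}{N{\left(150 \right)} + 38140} = \frac{-18169 + 37170}{\frac{5 \left(26 + 609 \cdot 150\right)}{406 \cdot 150} + 38140} = \frac{19001}{\frac{5}{406} \cdot \frac{1}{150} \left(26 + 91350\right) + 38140} = \frac{19001}{\frac{5}{406} \cdot \frac{1}{150} \cdot 91376 + 38140} = \frac{19001}{\frac{22844}{3045} + 38140} = \frac{19001}{\frac{116159144}{3045}} = 19001 \cdot \frac{3045}{116159144} = \frac{57858045}{116159144}$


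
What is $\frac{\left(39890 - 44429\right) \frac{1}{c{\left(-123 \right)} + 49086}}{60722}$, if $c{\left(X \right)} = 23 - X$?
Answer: $- \frac{267}{175850912} \approx -1.5183 \cdot 10^{-6}$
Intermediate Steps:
$\frac{\left(39890 - 44429\right) \frac{1}{c{\left(-123 \right)} + 49086}}{60722} = \frac{\left(39890 - 44429\right) \frac{1}{\left(23 - -123\right) + 49086}}{60722} = - \frac{4539}{\left(23 + 123\right) + 49086} \cdot \frac{1}{60722} = - \frac{4539}{146 + 49086} \cdot \frac{1}{60722} = - \frac{4539}{49232} \cdot \frac{1}{60722} = \left(-4539\right) \frac{1}{49232} \cdot \frac{1}{60722} = \left(- \frac{267}{2896}\right) \frac{1}{60722} = - \frac{267}{175850912}$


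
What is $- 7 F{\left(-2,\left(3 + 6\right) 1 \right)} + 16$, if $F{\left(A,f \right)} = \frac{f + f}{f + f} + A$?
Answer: $23$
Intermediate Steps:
$F{\left(A,f \right)} = 1 + A$ ($F{\left(A,f \right)} = \frac{2 f}{2 f} + A = 2 f \frac{1}{2 f} + A = 1 + A$)
$- 7 F{\left(-2,\left(3 + 6\right) 1 \right)} + 16 = - 7 \left(1 - 2\right) + 16 = \left(-7\right) \left(-1\right) + 16 = 7 + 16 = 23$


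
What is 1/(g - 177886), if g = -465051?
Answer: -1/642937 ≈ -1.5554e-6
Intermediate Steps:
1/(g - 177886) = 1/(-465051 - 177886) = 1/(-642937) = -1/642937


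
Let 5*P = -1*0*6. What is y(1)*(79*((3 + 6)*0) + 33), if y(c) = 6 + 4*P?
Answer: 198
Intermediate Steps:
P = 0 (P = (-1*0*6)/5 = (0*6)/5 = (⅕)*0 = 0)
y(c) = 6 (y(c) = 6 + 4*0 = 6 + 0 = 6)
y(1)*(79*((3 + 6)*0) + 33) = 6*(79*((3 + 6)*0) + 33) = 6*(79*(9*0) + 33) = 6*(79*0 + 33) = 6*(0 + 33) = 6*33 = 198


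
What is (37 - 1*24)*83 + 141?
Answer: 1220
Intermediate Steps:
(37 - 1*24)*83 + 141 = (37 - 24)*83 + 141 = 13*83 + 141 = 1079 + 141 = 1220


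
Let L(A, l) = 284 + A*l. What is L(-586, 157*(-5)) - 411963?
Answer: 48331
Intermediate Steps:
L(-586, 157*(-5)) - 411963 = (284 - 92002*(-5)) - 411963 = (284 - 586*(-785)) - 411963 = (284 + 460010) - 411963 = 460294 - 411963 = 48331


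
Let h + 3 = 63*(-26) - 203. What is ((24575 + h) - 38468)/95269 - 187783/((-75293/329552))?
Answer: 137108155521841/166816019 ≈ 8.2191e+5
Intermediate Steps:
h = -1844 (h = -3 + (63*(-26) - 203) = -3 + (-1638 - 203) = -3 - 1841 = -1844)
((24575 + h) - 38468)/95269 - 187783/((-75293/329552)) = ((24575 - 1844) - 38468)/95269 - 187783/((-75293/329552)) = (22731 - 38468)*(1/95269) - 187783/((-75293*1/329552)) = -15737*1/95269 - 187783/(-1751/7664) = -15737/95269 - 187783*(-7664/1751) = -15737/95269 + 1439168912/1751 = 137108155521841/166816019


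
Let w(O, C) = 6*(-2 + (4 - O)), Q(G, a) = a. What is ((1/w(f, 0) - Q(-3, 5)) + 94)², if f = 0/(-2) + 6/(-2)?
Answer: 7134241/900 ≈ 7926.9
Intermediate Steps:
f = -3 (f = 0*(-½) + 6*(-½) = 0 - 3 = -3)
w(O, C) = 12 - 6*O (w(O, C) = 6*(2 - O) = 12 - 6*O)
((1/w(f, 0) - Q(-3, 5)) + 94)² = ((1/(12 - 6*(-3)) - 1*5) + 94)² = ((1/(12 + 18) - 5) + 94)² = ((1/30 - 5) + 94)² = (-149/30 + 94)² = (2671/30)² = 7134241/900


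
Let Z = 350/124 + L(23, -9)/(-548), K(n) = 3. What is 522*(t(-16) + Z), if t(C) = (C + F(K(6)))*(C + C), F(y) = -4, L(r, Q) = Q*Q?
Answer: 2849535099/8494 ≈ 3.3548e+5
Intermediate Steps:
L(r, Q) = Q²
t(C) = 2*C*(-4 + C) (t(C) = (C - 4)*(C + C) = (-4 + C)*(2*C) = 2*C*(-4 + C))
Z = 45439/16988 (Z = 350/124 + (-9)²/(-548) = 350*(1/124) + 81*(-1/548) = 175/62 - 81/548 = 45439/16988 ≈ 2.6748)
522*(t(-16) + Z) = 522*(2*(-16)*(-4 - 16) + 45439/16988) = 522*(2*(-16)*(-20) + 45439/16988) = 522*(640 + 45439/16988) = 522*(10917759/16988) = 2849535099/8494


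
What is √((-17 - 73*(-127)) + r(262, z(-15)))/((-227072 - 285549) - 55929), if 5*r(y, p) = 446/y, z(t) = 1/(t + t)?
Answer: -√3970343415/372400250 ≈ -0.00016920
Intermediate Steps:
z(t) = 1/(2*t)
r(y, p) = 446/(5*y) (r(y, p) = (446/y)/5 = 446/(5*y))
√((-17 - 73*(-127)) + r(262, z(-15)))/((-227072 - 285549) - 55929) = √((-17 - 73*(-127)) + (446/5)/262)/((-227072 - 285549) - 55929) = √((-17 + 9271) + (446/5)*(1/262))/(-512621 - 55929) = √(9254 + 223/655)/(-568550) = √(6061593/655)*(-1/568550) = (√3970343415/655)*(-1/568550) = -√3970343415/372400250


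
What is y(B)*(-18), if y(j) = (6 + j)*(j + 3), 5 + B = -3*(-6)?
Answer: -5472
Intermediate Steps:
B = 13 (B = -5 - 3*(-6) = -5 + 18 = 13)
y(j) = (3 + j)*(6 + j) (y(j) = (6 + j)*(3 + j) = (3 + j)*(6 + j))
y(B)*(-18) = (18 + 13**2 + 9*13)*(-18) = (18 + 169 + 117)*(-18) = 304*(-18) = -5472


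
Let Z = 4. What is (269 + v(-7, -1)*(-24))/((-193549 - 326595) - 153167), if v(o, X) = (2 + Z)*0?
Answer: -269/673311 ≈ -0.00039952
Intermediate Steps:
v(o, X) = 0 (v(o, X) = (2 + 4)*0 = 6*0 = 0)
(269 + v(-7, -1)*(-24))/((-193549 - 326595) - 153167) = (269 + 0*(-24))/((-193549 - 326595) - 153167) = (269 + 0)/(-520144 - 153167) = 269/(-673311) = 269*(-1/673311) = -269/673311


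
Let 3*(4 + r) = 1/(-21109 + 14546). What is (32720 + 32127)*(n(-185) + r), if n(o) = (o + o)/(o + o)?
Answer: -3830382596/19689 ≈ -1.9454e+5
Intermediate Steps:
n(o) = 1 (n(o) = (2*o)/((2*o)) = (2*o)*(1/(2*o)) = 1)
r = -78757/19689 (r = -4 + 1/(3*(-21109 + 14546)) = -4 + (⅓)/(-6563) = -4 + (⅓)*(-1/6563) = -4 - 1/19689 = -78757/19689 ≈ -4.0001)
(32720 + 32127)*(n(-185) + r) = (32720 + 32127)*(1 - 78757/19689) = 64847*(-59068/19689) = -3830382596/19689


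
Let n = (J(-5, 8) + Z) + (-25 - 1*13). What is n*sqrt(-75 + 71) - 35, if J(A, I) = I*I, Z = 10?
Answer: -35 + 72*I ≈ -35.0 + 72.0*I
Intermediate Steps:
J(A, I) = I**2
n = 36 (n = (8**2 + 10) + (-25 - 1*13) = (64 + 10) + (-25 - 13) = 74 - 38 = 36)
n*sqrt(-75 + 71) - 35 = 36*sqrt(-75 + 71) - 35 = 36*sqrt(-4) - 35 = 36*(2*I) - 35 = 72*I - 35 = -35 + 72*I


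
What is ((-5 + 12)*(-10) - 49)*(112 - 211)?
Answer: 11781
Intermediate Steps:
((-5 + 12)*(-10) - 49)*(112 - 211) = (7*(-10) - 49)*(-99) = (-70 - 49)*(-99) = -119*(-99) = 11781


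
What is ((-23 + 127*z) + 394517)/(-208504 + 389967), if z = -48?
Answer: 388398/181463 ≈ 2.1404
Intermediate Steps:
((-23 + 127*z) + 394517)/(-208504 + 389967) = ((-23 + 127*(-48)) + 394517)/(-208504 + 389967) = ((-23 - 6096) + 394517)/181463 = (-6119 + 394517)*(1/181463) = 388398*(1/181463) = 388398/181463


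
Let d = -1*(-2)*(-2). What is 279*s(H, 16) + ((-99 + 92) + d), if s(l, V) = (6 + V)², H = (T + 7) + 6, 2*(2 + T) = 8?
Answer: 135025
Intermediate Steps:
T = 2 (T = -2 + (½)*8 = -2 + 4 = 2)
d = -4 (d = 2*(-2) = -4)
H = 15 (H = (2 + 7) + 6 = 9 + 6 = 15)
279*s(H, 16) + ((-99 + 92) + d) = 279*(6 + 16)² + ((-99 + 92) - 4) = 279*22² + (-7 - 4) = 279*484 - 11 = 135036 - 11 = 135025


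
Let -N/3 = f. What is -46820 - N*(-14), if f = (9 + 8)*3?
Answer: -48962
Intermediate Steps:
f = 51 (f = 17*3 = 51)
N = -153 (N = -3*51 = -153)
-46820 - N*(-14) = -46820 - 1*(-153)*(-14) = -46820 + 153*(-14) = -46820 - 2142 = -48962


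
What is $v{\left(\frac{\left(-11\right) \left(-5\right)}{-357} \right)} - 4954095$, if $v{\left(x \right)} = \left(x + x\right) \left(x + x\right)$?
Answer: $- \frac{631394441555}{127449} \approx -4.9541 \cdot 10^{6}$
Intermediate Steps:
$v{\left(x \right)} = 4 x^{2}$ ($v{\left(x \right)} = 2 x 2 x = 4 x^{2}$)
$v{\left(\frac{\left(-11\right) \left(-5\right)}{-357} \right)} - 4954095 = 4 \left(\frac{\left(-11\right) \left(-5\right)}{-357}\right)^{2} - 4954095 = 4 \left(55 \left(- \frac{1}{357}\right)\right)^{2} - 4954095 = 4 \left(- \frac{55}{357}\right)^{2} - 4954095 = 4 \cdot \frac{3025}{127449} - 4954095 = \frac{12100}{127449} - 4954095 = - \frac{631394441555}{127449}$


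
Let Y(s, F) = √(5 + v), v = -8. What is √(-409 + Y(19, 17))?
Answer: √(-409 + I*√3) ≈ 0.04282 + 20.224*I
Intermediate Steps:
Y(s, F) = I*√3 (Y(s, F) = √(5 - 8) = √(-3) = I*√3)
√(-409 + Y(19, 17)) = √(-409 + I*√3)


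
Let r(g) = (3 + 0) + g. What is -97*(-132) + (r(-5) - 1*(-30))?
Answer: 12832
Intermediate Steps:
r(g) = 3 + g
-97*(-132) + (r(-5) - 1*(-30)) = -97*(-132) + ((3 - 5) - 1*(-30)) = 12804 + (-2 + 30) = 12804 + 28 = 12832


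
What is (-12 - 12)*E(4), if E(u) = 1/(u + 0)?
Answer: -6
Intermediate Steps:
E(u) = 1/u
(-12 - 12)*E(4) = (-12 - 12)/4 = -24*¼ = -6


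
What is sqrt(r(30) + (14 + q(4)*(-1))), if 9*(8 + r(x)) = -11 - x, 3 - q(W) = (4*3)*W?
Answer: sqrt(418)/3 ≈ 6.8150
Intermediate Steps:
q(W) = 3 - 12*W (q(W) = 3 - 4*3*W = 3 - 12*W)
r(x) = -83/9 - x/9 (r(x) = -8 + (-11 - x)/9 = -8 + (-11/9 - x/9) = -83/9 - x/9)
sqrt(r(30) + (14 + q(4)*(-1))) = sqrt((-83/9 - 1/9*30) + (14 + (3 - 12*4)*(-1))) = sqrt((-83/9 - 10/3) + (14 + (3 - 48)*(-1))) = sqrt(-113/9 + (14 - 45*(-1))) = sqrt(-113/9 + (14 + 45)) = sqrt(-113/9 + 59) = sqrt(418/9) = sqrt(418)/3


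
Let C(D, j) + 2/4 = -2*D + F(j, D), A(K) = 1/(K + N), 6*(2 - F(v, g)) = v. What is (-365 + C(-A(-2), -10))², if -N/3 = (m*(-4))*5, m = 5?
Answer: 104634781729/799236 ≈ 1.3092e+5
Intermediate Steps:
F(v, g) = 2 - v/6
N = 300 (N = -3*5*(-4)*5 = -(-60)*5 = -3*(-100) = 300)
A(K) = 1/(300 + K) (A(K) = 1/(K + 300) = 1/(300 + K))
C(D, j) = 3/2 - 2*D - j/6 (C(D, j) = -½ + (-2*D + (2 - j/6)) = -½ + (2 - 2*D - j/6) = 3/2 - 2*D - j/6)
(-365 + C(-A(-2), -10))² = (-365 + (3/2 - (-2)/(300 - 2) - ⅙*(-10)))² = (-365 + (3/2 - (-2)/298 + 5/3))² = (-365 + (3/2 - 2*(-1/298) + 5/3))² = (-365 + (3/2 + 1/149 + 5/3))² = (-365 + 2837/894)² = (-323473/894)² = 104634781729/799236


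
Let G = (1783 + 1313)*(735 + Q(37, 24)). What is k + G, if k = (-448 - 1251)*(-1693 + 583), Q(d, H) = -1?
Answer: 4158354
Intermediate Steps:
G = 2272464 (G = (1783 + 1313)*(735 - 1) = 3096*734 = 2272464)
k = 1885890 (k = -1699*(-1110) = 1885890)
k + G = 1885890 + 2272464 = 4158354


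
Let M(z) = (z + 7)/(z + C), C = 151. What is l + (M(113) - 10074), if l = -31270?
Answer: -454779/11 ≈ -41344.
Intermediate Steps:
M(z) = (7 + z)/(151 + z) (M(z) = (z + 7)/(z + 151) = (7 + z)/(151 + z))
l + (M(113) - 10074) = -31270 + ((7 + 113)/(151 + 113) - 10074) = -31270 + (120/264 - 10074) = -31270 + ((1/264)*120 - 10074) = -31270 + (5/11 - 10074) = -31270 - 110809/11 = -454779/11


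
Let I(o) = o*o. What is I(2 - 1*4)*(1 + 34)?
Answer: 140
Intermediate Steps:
I(o) = o**2
I(2 - 1*4)*(1 + 34) = (2 - 1*4)**2*(1 + 34) = (2 - 4)**2*35 = (-2)**2*35 = 4*35 = 140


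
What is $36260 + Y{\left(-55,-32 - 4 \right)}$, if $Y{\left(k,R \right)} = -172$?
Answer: $36088$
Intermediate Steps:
$36260 + Y{\left(-55,-32 - 4 \right)} = 36260 - 172 = 36088$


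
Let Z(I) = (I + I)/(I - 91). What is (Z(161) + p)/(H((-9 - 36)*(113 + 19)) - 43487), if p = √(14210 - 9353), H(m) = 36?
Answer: -23/217255 - √4857/43451 ≈ -0.0017098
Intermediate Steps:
Z(I) = 2*I/(-91 + I) (Z(I) = (2*I)/(-91 + I) = 2*I/(-91 + I))
p = √4857 ≈ 69.692
(Z(161) + p)/(H((-9 - 36)*(113 + 19)) - 43487) = (2*161/(-91 + 161) + √4857)/(36 - 43487) = (2*161/70 + √4857)/(-43451) = (2*161*(1/70) + √4857)*(-1/43451) = (23/5 + √4857)*(-1/43451) = -23/217255 - √4857/43451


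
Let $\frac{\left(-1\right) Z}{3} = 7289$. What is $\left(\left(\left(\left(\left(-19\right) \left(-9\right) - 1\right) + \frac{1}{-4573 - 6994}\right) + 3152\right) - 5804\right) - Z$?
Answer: $\frac{224226294}{11567} \approx 19385.0$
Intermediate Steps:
$Z = -21867$ ($Z = \left(-3\right) 7289 = -21867$)
$\left(\left(\left(\left(\left(-19\right) \left(-9\right) - 1\right) + \frac{1}{-4573 - 6994}\right) + 3152\right) - 5804\right) - Z = \left(\left(\left(\left(\left(-19\right) \left(-9\right) - 1\right) + \frac{1}{-4573 - 6994}\right) + 3152\right) - 5804\right) - -21867 = \left(\left(\left(\left(171 - 1\right) + \frac{1}{-11567}\right) + 3152\right) - 5804\right) + 21867 = \left(\left(\left(170 - \frac{1}{11567}\right) + 3152\right) - 5804\right) + 21867 = \left(\left(\frac{1966389}{11567} + 3152\right) - 5804\right) + 21867 = \left(\frac{38425573}{11567} - 5804\right) + 21867 = - \frac{28709295}{11567} + 21867 = \frac{224226294}{11567}$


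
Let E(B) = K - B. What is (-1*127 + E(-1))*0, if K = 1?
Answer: 0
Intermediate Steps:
E(B) = 1 - B
(-1*127 + E(-1))*0 = (-1*127 + (1 - 1*(-1)))*0 = (-127 + (1 + 1))*0 = (-127 + 2)*0 = -125*0 = 0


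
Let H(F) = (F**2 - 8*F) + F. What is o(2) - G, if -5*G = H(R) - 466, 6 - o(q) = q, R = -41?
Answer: 1522/5 ≈ 304.40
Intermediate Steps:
o(q) = 6 - q
H(F) = F**2 - 7*F
G = -1502/5 (G = -(-41*(-7 - 41) - 466)/5 = -(-41*(-48) - 466)/5 = -(1968 - 466)/5 = -1/5*1502 = -1502/5 ≈ -300.40)
o(2) - G = (6 - 1*2) - 1*(-1502/5) = (6 - 2) + 1502/5 = 4 + 1502/5 = 1522/5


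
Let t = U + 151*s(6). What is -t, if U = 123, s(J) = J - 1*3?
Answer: -576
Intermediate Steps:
s(J) = -3 + J (s(J) = J - 3 = -3 + J)
t = 576 (t = 123 + 151*(-3 + 6) = 123 + 151*3 = 123 + 453 = 576)
-t = -1*576 = -576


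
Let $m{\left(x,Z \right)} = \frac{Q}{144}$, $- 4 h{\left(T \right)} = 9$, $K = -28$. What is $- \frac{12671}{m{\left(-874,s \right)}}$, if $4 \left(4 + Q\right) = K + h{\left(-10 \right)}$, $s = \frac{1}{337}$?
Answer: $\frac{29193984}{185} \approx 1.5781 \cdot 10^{5}$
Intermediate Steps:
$s = \frac{1}{337} \approx 0.0029674$
$h{\left(T \right)} = - \frac{9}{4}$ ($h{\left(T \right)} = \left(- \frac{1}{4}\right) 9 = - \frac{9}{4}$)
$Q = - \frac{185}{16}$ ($Q = -4 + \frac{-28 - \frac{9}{4}}{4} = -4 + \frac{1}{4} \left(- \frac{121}{4}\right) = -4 - \frac{121}{16} = - \frac{185}{16} \approx -11.563$)
$m{\left(x,Z \right)} = - \frac{185}{2304}$ ($m{\left(x,Z \right)} = - \frac{185}{16 \cdot 144} = \left(- \frac{185}{16}\right) \frac{1}{144} = - \frac{185}{2304}$)
$- \frac{12671}{m{\left(-874,s \right)}} = - \frac{12671}{- \frac{185}{2304}} = \left(-12671\right) \left(- \frac{2304}{185}\right) = \frac{29193984}{185}$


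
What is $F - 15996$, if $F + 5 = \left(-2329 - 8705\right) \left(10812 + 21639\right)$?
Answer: $-358080335$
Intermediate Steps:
$F = -358064339$ ($F = -5 + \left(-2329 - 8705\right) \left(10812 + 21639\right) = -5 - 358064334 = -358064339$)
$F - 15996 = -358064339 - 15996 = -358080335$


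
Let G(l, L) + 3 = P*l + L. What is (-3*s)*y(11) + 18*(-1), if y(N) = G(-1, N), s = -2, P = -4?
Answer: 54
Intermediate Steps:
G(l, L) = -3 + L - 4*l (G(l, L) = -3 + (-4*l + L) = -3 + (L - 4*l) = -3 + L - 4*l)
y(N) = 1 + N (y(N) = -3 + N - 4*(-1) = -3 + N + 4 = 1 + N)
(-3*s)*y(11) + 18*(-1) = (-3*(-2))*(1 + 11) + 18*(-1) = 6*12 - 18 = 72 - 18 = 54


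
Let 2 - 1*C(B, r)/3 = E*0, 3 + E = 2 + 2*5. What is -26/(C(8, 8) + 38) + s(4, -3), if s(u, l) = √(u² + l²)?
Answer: 97/22 ≈ 4.4091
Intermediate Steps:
E = 9 (E = -3 + (2 + 2*5) = -3 + (2 + 10) = -3 + 12 = 9)
s(u, l) = √(l² + u²)
C(B, r) = 6 (C(B, r) = 6 - 27*0 = 6 - 3*0 = 6 + 0 = 6)
-26/(C(8, 8) + 38) + s(4, -3) = -26/(6 + 38) + √((-3)² + 4²) = -26/44 + √(9 + 16) = -26*1/44 + √25 = -13/22 + 5 = 97/22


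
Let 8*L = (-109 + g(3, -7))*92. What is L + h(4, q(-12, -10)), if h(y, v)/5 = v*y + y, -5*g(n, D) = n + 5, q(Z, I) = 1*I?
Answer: -14519/10 ≈ -1451.9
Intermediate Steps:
q(Z, I) = I
g(n, D) = -1 - n/5 (g(n, D) = -(n + 5)/5 = -(5 + n)/5 = -1 - n/5)
h(y, v) = 5*y + 5*v*y (h(y, v) = 5*(v*y + y) = 5*(y + v*y) = 5*y + 5*v*y)
L = -12719/10 (L = ((-109 + (-1 - ⅕*3))*92)/8 = ((-109 + (-1 - ⅗))*92)/8 = ((-109 - 8/5)*92)/8 = (-553/5*92)/8 = (⅛)*(-50876/5) = -12719/10 ≈ -1271.9)
L + h(4, q(-12, -10)) = -12719/10 + 5*4*(1 - 10) = -12719/10 + 5*4*(-9) = -12719/10 - 180 = -14519/10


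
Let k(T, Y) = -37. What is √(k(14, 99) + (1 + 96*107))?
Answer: 2*√2559 ≈ 101.17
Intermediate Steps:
√(k(14, 99) + (1 + 96*107)) = √(-37 + (1 + 96*107)) = √(-37 + (1 + 10272)) = √(-37 + 10273) = √10236 = 2*√2559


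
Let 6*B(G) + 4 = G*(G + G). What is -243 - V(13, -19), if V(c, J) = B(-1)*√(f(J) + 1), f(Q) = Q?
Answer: -243 + I*√2 ≈ -243.0 + 1.4142*I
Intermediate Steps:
B(G) = -⅔ + G²/3 (B(G) = -⅔ + (G*(G + G))/6 = -⅔ + (G*(2*G))/6 = -⅔ + (2*G²)/6 = -⅔ + G²/3)
V(c, J) = -√(1 + J)/3 (V(c, J) = (-⅔ + (⅓)*(-1)²)*√(J + 1) = (-⅔ + (⅓)*1)*√(1 + J) = (-⅔ + ⅓)*√(1 + J) = -√(1 + J)/3)
-243 - V(13, -19) = -243 - (-1)*√(1 - 19)/3 = -243 - (-1)*√(-18)/3 = -243 - (-1)*3*I*√2/3 = -243 - (-1)*I*√2 = -243 + I*√2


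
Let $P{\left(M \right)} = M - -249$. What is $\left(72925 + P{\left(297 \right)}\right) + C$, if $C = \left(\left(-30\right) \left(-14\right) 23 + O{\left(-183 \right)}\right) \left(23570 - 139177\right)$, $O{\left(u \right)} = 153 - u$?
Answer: $-1155534101$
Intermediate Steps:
$P{\left(M \right)} = 249 + M$ ($P{\left(M \right)} = M + 249 = 249 + M$)
$C = -1155607572$ ($C = \left(\left(-30\right) \left(-14\right) 23 + \left(153 - -183\right)\right) \left(23570 - 139177\right) = \left(420 \cdot 23 + \left(153 + 183\right)\right) \left(-115607\right) = \left(9660 + 336\right) \left(-115607\right) = 9996 \left(-115607\right) = -1155607572$)
$\left(72925 + P{\left(297 \right)}\right) + C = \left(72925 + \left(249 + 297\right)\right) - 1155607572 = \left(72925 + 546\right) - 1155607572 = 73471 - 1155607572 = -1155534101$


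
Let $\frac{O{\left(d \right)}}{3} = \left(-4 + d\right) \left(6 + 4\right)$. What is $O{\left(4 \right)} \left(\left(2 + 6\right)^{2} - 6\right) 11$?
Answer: $0$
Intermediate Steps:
$O{\left(d \right)} = -120 + 30 d$ ($O{\left(d \right)} = 3 \left(-4 + d\right) \left(6 + 4\right) = 3 \left(-4 + d\right) 10 = 3 \left(-40 + 10 d\right) = -120 + 30 d$)
$O{\left(4 \right)} \left(\left(2 + 6\right)^{2} - 6\right) 11 = \left(-120 + 30 \cdot 4\right) \left(\left(2 + 6\right)^{2} - 6\right) 11 = \left(-120 + 120\right) \left(8^{2} - 6\right) 11 = 0 \left(64 - 6\right) 11 = 0 \cdot 58 \cdot 11 = 0 \cdot 11 = 0$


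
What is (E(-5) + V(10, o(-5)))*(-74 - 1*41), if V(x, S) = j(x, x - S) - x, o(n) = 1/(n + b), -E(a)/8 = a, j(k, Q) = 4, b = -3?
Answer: -3910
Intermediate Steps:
E(a) = -8*a
o(n) = 1/(-3 + n) (o(n) = 1/(n - 3) = 1/(-3 + n))
V(x, S) = 4 - x
(E(-5) + V(10, o(-5)))*(-74 - 1*41) = (-8*(-5) + (4 - 1*10))*(-74 - 1*41) = (40 + (4 - 10))*(-74 - 41) = (40 - 6)*(-115) = 34*(-115) = -3910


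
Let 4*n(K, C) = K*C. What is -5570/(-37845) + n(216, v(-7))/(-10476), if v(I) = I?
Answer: 269099/1468386 ≈ 0.18326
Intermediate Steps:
n(K, C) = C*K/4 (n(K, C) = (K*C)/4 = (C*K)/4 = C*K/4)
-5570/(-37845) + n(216, v(-7))/(-10476) = -5570/(-37845) + ((¼)*(-7)*216)/(-10476) = -5570*(-1/37845) - 378*(-1/10476) = 1114/7569 + 7/194 = 269099/1468386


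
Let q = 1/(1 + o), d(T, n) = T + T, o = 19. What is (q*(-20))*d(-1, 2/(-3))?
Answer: 2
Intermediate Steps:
d(T, n) = 2*T
q = 1/20 (q = 1/(1 + 19) = 1/20 ≈ 0.050000)
(q*(-20))*d(-1, 2/(-3)) = ((1/20)*(-20))*(2*(-1)) = -1*(-2) = 2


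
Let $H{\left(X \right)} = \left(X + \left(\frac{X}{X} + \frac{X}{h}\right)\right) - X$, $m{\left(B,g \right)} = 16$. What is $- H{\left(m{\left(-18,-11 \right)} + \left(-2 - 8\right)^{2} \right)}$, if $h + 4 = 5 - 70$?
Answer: $\frac{47}{69} \approx 0.68116$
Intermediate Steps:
$h = -69$ ($h = -4 + \left(5 - 70\right) = -4 - 65 = -69$)
$H{\left(X \right)} = 1 - \frac{X}{69}$ ($H{\left(X \right)} = \left(X + \left(\frac{X}{X} + \frac{X}{-69}\right)\right) - X = \left(X + \left(1 + X \left(- \frac{1}{69}\right)\right)\right) - X = \left(X - \left(-1 + \frac{X}{69}\right)\right) - X = \left(1 + \frac{68 X}{69}\right) - X = 1 - \frac{X}{69}$)
$- H{\left(m{\left(-18,-11 \right)} + \left(-2 - 8\right)^{2} \right)} = - (1 - \frac{16 + \left(-2 - 8\right)^{2}}{69}) = - (1 - \frac{16 + \left(-10\right)^{2}}{69}) = - (1 - \frac{16 + 100}{69}) = - (1 - \frac{116}{69}) = \left(-1\right) \left(- \frac{47}{69}\right) = \frac{47}{69}$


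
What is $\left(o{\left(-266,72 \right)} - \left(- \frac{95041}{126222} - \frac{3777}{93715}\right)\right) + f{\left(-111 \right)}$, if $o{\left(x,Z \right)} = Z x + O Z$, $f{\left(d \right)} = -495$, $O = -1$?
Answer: $- \frac{233244591673061}{11828894730} \approx -19718.0$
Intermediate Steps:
$o{\left(x,Z \right)} = - Z + Z x$ ($o{\left(x,Z \right)} = Z x - Z = - Z + Z x$)
$\left(o{\left(-266,72 \right)} - \left(- \frac{95041}{126222} - \frac{3777}{93715}\right)\right) + f{\left(-111 \right)} = \left(72 \left(-1 - 266\right) - \left(- \frac{95041}{126222} - \frac{3777}{93715}\right)\right) - 495 = \left(72 \left(-267\right) - - \frac{9383507809}{11828894730}\right) - 495 = \left(-19224 + \left(\frac{95041}{126222} + \frac{3777}{93715}\right)\right) - 495 = \left(-19224 + \frac{9383507809}{11828894730}\right) - 495 = - \frac{227389288781711}{11828894730} - 495 = - \frac{233244591673061}{11828894730}$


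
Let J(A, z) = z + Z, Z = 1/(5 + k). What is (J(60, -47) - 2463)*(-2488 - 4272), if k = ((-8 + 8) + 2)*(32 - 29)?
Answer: 186636840/11 ≈ 1.6967e+7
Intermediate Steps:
k = 6 (k = (0 + 2)*3 = 2*3 = 6)
Z = 1/11 (Z = 1/(5 + 6) = 1/11 ≈ 0.090909)
J(A, z) = 1/11 + z (J(A, z) = z + 1/11 = 1/11 + z)
(J(60, -47) - 2463)*(-2488 - 4272) = ((1/11 - 47) - 2463)*(-2488 - 4272) = (-516/11 - 2463)*(-6760) = -27609/11*(-6760) = 186636840/11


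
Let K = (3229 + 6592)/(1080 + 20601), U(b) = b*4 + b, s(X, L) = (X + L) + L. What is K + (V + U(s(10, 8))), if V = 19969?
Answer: 435776240/21681 ≈ 20099.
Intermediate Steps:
s(X, L) = X + 2*L (s(X, L) = (L + X) + L = X + 2*L)
U(b) = 5*b (U(b) = 4*b + b = 5*b)
K = 9821/21681 ≈ 0.45298
K + (V + U(s(10, 8))) = 9821/21681 + (19969 + 5*(10 + 2*8)) = 9821/21681 + (19969 + 5*(10 + 16)) = 9821/21681 + (19969 + 5*26) = 9821/21681 + (19969 + 130) = 9821/21681 + 20099 = 435776240/21681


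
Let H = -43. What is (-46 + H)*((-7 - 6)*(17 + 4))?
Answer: 24297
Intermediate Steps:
(-46 + H)*((-7 - 6)*(17 + 4)) = (-46 - 43)*((-7 - 6)*(17 + 4)) = -(-1157)*21 = -89*(-273) = 24297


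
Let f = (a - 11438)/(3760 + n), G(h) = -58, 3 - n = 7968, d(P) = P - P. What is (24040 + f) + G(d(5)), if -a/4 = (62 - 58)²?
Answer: 100855812/4205 ≈ 23985.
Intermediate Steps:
d(P) = 0
n = -7965 (n = 3 - 1*7968 = 3 - 7968 = -7965)
a = -64 (a = -4*(62 - 58)² = -4*4² = -4*16 = -64)
f = 11502/4205 (f = (-64 - 11438)/(3760 - 7965) = -11502/(-4205) = -11502*(-1/4205) = 11502/4205 ≈ 2.7353)
(24040 + f) + G(d(5)) = (24040 + 11502/4205) - 58 = 101099702/4205 - 58 = 100855812/4205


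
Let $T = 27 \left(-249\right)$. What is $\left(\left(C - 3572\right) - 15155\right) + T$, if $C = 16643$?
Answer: $-8807$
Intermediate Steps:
$T = -6723$
$\left(\left(C - 3572\right) - 15155\right) + T = \left(\left(16643 - 3572\right) - 15155\right) - 6723 = \left(13071 - 15155\right) - 6723 = -2084 - 6723 = -8807$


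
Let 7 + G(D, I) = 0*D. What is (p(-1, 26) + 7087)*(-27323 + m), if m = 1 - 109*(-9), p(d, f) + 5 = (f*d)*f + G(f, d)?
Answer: -168556059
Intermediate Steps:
G(D, I) = -7 (G(D, I) = -7 + 0*D = -7 + 0 = -7)
p(d, f) = -12 + d*f² (p(d, f) = -5 + ((f*d)*f - 7) = -5 + ((d*f)*f - 7) = -5 + (d*f² - 7) = -5 + (-7 + d*f²) = -12 + d*f²)
m = 982 (m = 1 + 981 = 982)
(p(-1, 26) + 7087)*(-27323 + m) = ((-12 - 1*26²) + 7087)*(-27323 + 982) = ((-12 - 1*676) + 7087)*(-26341) = ((-12 - 676) + 7087)*(-26341) = (-688 + 7087)*(-26341) = 6399*(-26341) = -168556059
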